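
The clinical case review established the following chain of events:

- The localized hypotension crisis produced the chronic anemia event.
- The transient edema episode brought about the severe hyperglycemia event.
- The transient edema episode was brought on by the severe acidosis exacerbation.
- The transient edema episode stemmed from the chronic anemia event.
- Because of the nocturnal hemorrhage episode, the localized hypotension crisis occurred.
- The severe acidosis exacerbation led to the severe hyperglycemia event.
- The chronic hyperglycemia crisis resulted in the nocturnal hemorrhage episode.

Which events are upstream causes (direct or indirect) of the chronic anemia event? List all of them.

the chronic hyperglycemia crisis, the localized hypotension crisis, the nocturnal hemorrhage episode

Immediate cause of the chronic anemia event: the localized hypotension crisis.
Further upstream: the chronic hyperglycemia crisis, the nocturnal hemorrhage episode.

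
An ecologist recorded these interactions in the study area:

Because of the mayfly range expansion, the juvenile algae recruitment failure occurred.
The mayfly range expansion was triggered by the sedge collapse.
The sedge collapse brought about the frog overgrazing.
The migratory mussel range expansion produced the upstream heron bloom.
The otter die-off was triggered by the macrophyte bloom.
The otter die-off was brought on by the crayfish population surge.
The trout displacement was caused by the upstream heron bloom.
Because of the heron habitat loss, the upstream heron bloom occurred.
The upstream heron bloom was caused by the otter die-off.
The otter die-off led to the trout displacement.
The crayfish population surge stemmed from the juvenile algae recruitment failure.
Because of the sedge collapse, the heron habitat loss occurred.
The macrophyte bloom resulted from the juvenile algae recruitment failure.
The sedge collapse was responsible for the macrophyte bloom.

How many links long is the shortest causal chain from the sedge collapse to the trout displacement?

3

Shortest chain: the sedge collapse → the macrophyte bloom → the otter die-off → the trout displacement.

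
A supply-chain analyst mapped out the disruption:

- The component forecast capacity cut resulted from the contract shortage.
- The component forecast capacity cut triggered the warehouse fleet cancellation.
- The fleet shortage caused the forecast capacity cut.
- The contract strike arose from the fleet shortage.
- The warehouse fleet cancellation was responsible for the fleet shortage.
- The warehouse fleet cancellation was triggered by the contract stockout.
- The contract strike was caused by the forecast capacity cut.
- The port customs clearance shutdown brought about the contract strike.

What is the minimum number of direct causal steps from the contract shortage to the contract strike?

Shortest chain: the contract shortage → the component forecast capacity cut → the warehouse fleet cancellation → the fleet shortage → the contract strike.

4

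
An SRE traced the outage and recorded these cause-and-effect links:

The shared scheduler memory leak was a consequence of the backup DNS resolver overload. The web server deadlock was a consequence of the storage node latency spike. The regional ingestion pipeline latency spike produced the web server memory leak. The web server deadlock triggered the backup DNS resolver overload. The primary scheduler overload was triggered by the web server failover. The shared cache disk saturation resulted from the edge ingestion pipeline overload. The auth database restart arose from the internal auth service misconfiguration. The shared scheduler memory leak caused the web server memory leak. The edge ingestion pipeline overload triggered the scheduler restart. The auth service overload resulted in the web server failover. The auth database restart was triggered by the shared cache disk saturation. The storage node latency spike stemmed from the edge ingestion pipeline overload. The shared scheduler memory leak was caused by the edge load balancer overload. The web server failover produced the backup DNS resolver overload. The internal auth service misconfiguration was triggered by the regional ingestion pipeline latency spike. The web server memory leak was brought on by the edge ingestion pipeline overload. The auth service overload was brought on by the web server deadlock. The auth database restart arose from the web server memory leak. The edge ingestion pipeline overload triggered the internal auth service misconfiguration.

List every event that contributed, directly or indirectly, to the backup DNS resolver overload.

the auth service overload, the edge ingestion pipeline overload, the storage node latency spike, the web server deadlock, the web server failover

Immediate causes of the backup DNS resolver overload: the web server deadlock, the web server failover.
Further upstream: the edge ingestion pipeline overload, the storage node latency spike, the auth service overload.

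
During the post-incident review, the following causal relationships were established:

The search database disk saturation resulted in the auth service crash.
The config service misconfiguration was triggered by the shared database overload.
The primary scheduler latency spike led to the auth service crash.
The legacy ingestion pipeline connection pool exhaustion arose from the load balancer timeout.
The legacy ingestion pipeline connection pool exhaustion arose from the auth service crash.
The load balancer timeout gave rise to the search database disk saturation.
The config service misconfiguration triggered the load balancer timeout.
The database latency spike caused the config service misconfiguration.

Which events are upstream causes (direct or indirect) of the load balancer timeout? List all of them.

Immediate cause of the load balancer timeout: the config service misconfiguration.
Further upstream: the shared database overload, the database latency spike.

the config service misconfiguration, the database latency spike, the shared database overload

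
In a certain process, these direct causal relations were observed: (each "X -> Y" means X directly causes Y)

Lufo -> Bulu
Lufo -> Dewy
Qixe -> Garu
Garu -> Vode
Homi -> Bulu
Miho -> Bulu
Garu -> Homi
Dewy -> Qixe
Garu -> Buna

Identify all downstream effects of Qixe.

Direct effects: Garu.
2 steps out: Vode, Homi, Buna.
3 steps out: Bulu.
Not reachable from it: Miho, Lufo, Dewy.

Bulu, Buna, Garu, Homi, Vode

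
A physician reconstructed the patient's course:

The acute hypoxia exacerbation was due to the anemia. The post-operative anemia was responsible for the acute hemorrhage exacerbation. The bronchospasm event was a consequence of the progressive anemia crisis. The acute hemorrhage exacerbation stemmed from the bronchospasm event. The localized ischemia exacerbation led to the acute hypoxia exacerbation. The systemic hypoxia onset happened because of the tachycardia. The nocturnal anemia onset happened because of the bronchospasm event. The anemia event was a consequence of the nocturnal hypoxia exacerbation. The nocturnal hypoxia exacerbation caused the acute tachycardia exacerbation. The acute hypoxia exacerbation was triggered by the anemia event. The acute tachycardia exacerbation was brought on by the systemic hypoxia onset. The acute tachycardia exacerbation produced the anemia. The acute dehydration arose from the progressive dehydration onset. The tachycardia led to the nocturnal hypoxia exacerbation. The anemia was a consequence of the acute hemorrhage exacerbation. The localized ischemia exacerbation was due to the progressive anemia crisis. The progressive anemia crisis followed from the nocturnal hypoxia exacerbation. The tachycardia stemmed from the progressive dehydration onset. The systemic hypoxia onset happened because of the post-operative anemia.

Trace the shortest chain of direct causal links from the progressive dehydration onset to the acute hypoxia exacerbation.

the progressive dehydration onset → the tachycardia → the nocturnal hypoxia exacerbation → the anemia event → the acute hypoxia exacerbation

the progressive dehydration onset → the tachycardia
the tachycardia → the nocturnal hypoxia exacerbation
the nocturnal hypoxia exacerbation → the anemia event
the anemia event → the acute hypoxia exacerbation
Length: 4 steps.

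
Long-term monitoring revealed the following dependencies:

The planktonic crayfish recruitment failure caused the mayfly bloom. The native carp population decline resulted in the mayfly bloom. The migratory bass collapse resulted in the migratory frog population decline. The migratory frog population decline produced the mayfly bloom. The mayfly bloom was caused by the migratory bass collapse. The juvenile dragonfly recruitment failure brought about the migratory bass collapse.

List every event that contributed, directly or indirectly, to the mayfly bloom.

Immediate causes of the mayfly bloom: the native carp population decline, the migratory bass collapse, the planktonic crayfish recruitment failure, the migratory frog population decline.
Further upstream: the juvenile dragonfly recruitment failure.

the juvenile dragonfly recruitment failure, the migratory bass collapse, the migratory frog population decline, the native carp population decline, the planktonic crayfish recruitment failure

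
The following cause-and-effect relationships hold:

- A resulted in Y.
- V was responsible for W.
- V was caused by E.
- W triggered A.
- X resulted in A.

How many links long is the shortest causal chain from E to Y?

4

Shortest chain: E → V → W → A → Y.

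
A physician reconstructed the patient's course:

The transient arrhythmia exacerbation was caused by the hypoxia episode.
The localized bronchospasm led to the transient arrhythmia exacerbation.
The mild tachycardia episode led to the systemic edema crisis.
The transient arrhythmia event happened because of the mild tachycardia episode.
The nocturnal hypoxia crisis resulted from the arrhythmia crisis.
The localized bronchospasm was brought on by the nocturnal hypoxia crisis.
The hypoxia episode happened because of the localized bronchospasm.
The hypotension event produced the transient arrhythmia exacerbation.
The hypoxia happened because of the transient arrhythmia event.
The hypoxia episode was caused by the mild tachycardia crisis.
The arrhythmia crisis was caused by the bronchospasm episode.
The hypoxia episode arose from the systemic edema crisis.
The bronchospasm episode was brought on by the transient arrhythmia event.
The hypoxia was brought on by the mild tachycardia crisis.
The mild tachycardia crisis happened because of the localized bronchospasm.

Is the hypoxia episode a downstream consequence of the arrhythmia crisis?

There is a causal chain: the arrhythmia crisis → the nocturnal hypoxia crisis → the localized bronchospasm → the hypoxia episode.

Yes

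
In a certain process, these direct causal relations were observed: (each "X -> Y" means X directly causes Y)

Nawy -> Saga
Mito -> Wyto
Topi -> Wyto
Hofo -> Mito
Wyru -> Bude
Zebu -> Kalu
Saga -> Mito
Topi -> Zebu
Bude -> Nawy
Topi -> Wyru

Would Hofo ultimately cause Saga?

No

Hofo leads to Mito, Wyto; Saga is not among them.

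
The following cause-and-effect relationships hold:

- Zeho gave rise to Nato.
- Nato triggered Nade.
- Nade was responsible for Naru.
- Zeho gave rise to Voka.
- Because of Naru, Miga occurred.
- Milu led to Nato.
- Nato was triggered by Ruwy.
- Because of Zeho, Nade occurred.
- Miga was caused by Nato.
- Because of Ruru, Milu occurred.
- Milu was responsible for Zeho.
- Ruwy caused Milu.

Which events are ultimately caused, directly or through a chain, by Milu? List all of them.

Direct effects: Zeho, Nato.
2 steps out: Voka, Nade, Miga.
3 steps out: Naru.
Not reachable from it: Ruru, Ruwy.

Miga, Nade, Naru, Nato, Voka, Zeho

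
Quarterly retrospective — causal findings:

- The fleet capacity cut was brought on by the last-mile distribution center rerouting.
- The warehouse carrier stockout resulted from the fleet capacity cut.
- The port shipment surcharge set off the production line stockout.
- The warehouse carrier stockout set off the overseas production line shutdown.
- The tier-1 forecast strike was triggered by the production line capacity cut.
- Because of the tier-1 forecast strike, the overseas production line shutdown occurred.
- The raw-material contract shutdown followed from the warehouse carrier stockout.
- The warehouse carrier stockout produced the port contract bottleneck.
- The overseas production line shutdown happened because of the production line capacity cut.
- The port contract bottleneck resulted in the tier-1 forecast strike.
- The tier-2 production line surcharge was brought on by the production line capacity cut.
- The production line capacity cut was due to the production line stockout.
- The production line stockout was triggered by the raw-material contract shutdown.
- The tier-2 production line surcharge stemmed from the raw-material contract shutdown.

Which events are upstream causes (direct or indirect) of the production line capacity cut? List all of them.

Immediate cause of the production line capacity cut: the production line stockout.
Further upstream: the last-mile distribution center rerouting, the fleet capacity cut, the warehouse carrier stockout, the raw-material contract shutdown, the port shipment surcharge.

the fleet capacity cut, the last-mile distribution center rerouting, the port shipment surcharge, the production line stockout, the raw-material contract shutdown, the warehouse carrier stockout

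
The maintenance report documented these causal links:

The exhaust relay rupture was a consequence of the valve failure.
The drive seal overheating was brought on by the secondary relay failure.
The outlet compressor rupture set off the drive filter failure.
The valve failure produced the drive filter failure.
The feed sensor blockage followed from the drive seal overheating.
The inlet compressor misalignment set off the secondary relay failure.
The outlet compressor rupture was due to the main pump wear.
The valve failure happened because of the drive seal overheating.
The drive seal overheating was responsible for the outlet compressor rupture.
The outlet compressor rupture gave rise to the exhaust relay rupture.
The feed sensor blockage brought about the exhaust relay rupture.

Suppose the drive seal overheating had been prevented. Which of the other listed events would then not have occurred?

the feed sensor blockage, the valve failure

Downstream of the drive seal overheating: the outlet compressor rupture, the valve failure, the feed sensor blockage, the drive filter failure, the exhaust relay rupture.
Of those, still caused via another path: the outlet compressor rupture, the drive filter failure, the exhaust relay rupture.
The remainder have no surviving cause.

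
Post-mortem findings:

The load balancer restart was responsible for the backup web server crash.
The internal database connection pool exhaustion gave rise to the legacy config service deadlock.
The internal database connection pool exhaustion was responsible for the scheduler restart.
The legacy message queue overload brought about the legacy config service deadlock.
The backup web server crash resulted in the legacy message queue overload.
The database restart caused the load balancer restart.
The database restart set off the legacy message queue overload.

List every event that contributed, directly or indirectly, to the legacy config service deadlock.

the backup web server crash, the database restart, the internal database connection pool exhaustion, the legacy message queue overload, the load balancer restart

Immediate causes of the legacy config service deadlock: the legacy message queue overload, the internal database connection pool exhaustion.
Further upstream: the database restart, the load balancer restart, the backup web server crash.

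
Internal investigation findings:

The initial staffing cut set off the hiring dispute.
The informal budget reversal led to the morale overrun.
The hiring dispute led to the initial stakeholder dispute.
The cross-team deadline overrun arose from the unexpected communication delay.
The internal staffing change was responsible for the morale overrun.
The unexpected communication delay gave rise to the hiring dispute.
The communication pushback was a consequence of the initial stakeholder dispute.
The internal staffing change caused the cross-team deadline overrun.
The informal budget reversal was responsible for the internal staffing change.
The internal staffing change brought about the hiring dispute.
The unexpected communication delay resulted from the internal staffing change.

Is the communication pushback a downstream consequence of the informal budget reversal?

Yes

There is a causal chain: the informal budget reversal → the internal staffing change → the hiring dispute → the initial stakeholder dispute → the communication pushback.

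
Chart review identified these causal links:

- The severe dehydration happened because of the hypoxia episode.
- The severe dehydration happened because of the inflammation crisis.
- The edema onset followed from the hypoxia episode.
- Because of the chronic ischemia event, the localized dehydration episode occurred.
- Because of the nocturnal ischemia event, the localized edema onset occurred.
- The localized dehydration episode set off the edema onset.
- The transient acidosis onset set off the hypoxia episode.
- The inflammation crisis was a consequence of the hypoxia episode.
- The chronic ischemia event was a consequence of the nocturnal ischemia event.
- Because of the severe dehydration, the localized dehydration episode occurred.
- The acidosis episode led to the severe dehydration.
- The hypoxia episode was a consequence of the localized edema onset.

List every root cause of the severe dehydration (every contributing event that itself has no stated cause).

Tracing upstream from the severe dehydration: the severe dehydration ← the hypoxia episode ← the transient acidosis onset.
A separate upstream branch: the severe dehydration ← the hypoxia episode ← the localized edema onset ← the nocturnal ischemia event.
A separate upstream branch: the severe dehydration ← the acidosis episode.
Each of those chain origins has no stated cause.

the acidosis episode, the nocturnal ischemia event, the transient acidosis onset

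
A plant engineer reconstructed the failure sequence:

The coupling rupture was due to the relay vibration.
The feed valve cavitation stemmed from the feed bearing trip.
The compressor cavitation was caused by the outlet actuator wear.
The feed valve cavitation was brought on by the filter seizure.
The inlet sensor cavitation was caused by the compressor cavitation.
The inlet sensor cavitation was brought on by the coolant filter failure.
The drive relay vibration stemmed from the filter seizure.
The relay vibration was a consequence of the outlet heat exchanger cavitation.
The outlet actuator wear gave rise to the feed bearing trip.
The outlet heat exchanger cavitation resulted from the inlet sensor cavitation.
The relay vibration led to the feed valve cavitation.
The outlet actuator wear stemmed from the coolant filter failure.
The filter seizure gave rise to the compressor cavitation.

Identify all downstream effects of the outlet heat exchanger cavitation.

the coupling rupture, the feed valve cavitation, the relay vibration

Direct effects: the relay vibration.
2 steps out: the feed valve cavitation, the coupling rupture.
Not reachable from it: the filter seizure, the drive relay vibration, the coolant filter failure, the outlet actuator wear, the compressor cavitation, the inlet sensor cavitation, the feed bearing trip.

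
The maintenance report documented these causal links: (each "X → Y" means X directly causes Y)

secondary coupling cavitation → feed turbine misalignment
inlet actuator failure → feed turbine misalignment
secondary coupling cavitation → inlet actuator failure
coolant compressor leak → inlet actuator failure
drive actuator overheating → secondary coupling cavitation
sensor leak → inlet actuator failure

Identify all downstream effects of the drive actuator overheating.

the feed turbine misalignment, the inlet actuator failure, the secondary coupling cavitation

Direct effects: the secondary coupling cavitation.
2 steps out: the inlet actuator failure, the feed turbine misalignment.
Not reachable from it: the coolant compressor leak, the sensor leak.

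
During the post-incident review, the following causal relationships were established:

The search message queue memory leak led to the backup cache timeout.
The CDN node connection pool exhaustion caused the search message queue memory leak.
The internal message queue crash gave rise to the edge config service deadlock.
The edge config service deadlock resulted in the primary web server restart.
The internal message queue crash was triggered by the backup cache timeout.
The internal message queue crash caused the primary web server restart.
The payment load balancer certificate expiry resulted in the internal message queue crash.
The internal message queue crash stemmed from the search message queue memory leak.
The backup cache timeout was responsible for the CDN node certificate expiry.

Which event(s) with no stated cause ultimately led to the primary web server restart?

the CDN node connection pool exhaustion, the payment load balancer certificate expiry

Tracing upstream from the primary web server restart: the primary web server restart ← the internal message queue crash ← the search message queue memory leak ← the CDN node connection pool exhaustion.
A separate upstream branch: the primary web server restart ← the internal message queue crash ← the payment load balancer certificate expiry.
Each of those chain origins has no stated cause.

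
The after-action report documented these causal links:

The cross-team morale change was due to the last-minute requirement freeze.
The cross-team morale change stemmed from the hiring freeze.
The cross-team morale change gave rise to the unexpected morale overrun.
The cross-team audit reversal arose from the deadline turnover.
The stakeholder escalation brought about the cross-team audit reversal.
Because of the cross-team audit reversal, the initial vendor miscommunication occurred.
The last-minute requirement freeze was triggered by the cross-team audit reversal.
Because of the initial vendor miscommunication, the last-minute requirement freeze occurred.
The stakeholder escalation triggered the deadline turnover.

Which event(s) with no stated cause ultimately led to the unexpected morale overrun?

Tracing upstream from the unexpected morale overrun: the unexpected morale overrun ← the cross-team morale change ← the last-minute requirement freeze ← the cross-team audit reversal ← the stakeholder escalation.
A separate upstream branch: the unexpected morale overrun ← the cross-team morale change ← the hiring freeze.
Each of those chain origins has no stated cause.

the hiring freeze, the stakeholder escalation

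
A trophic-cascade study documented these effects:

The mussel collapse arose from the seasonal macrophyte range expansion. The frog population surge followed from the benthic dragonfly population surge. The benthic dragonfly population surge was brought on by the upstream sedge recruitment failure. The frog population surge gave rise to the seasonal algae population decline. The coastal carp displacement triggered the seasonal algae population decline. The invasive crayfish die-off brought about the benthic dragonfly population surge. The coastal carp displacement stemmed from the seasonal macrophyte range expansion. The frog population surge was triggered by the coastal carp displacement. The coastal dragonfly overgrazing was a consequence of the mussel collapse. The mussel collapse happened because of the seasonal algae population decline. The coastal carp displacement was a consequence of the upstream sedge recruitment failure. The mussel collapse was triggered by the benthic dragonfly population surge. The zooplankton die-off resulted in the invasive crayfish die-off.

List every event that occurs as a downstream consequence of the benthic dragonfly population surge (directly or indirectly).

the coastal dragonfly overgrazing, the frog population surge, the mussel collapse, the seasonal algae population decline

Direct effects: the frog population surge, the mussel collapse.
2 steps out: the seasonal algae population decline, the coastal dragonfly overgrazing.
Not reachable from it: the seasonal macrophyte range expansion, the upstream sedge recruitment failure, the zooplankton die-off, the coastal carp displacement, the invasive crayfish die-off.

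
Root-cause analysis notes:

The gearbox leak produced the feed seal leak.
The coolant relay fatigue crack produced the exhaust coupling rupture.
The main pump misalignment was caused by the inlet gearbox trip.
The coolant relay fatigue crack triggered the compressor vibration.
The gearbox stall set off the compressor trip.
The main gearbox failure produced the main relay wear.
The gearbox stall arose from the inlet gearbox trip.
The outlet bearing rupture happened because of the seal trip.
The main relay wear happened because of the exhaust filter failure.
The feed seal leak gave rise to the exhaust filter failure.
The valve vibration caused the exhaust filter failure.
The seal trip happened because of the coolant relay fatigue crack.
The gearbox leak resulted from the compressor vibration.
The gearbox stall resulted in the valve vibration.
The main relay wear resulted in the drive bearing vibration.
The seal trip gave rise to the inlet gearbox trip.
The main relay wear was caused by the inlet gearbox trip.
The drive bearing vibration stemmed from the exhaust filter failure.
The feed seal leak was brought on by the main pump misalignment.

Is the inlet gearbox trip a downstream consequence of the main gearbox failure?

No

The main gearbox failure leads to the main relay wear, the drive bearing vibration; the inlet gearbox trip is not among them.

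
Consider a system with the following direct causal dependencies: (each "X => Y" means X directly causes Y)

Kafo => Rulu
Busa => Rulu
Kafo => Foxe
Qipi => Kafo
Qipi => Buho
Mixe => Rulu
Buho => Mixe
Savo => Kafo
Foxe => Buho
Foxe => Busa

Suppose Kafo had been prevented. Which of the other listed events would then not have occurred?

Downstream of Kafo: Foxe, Buho, Busa, Mixe, Rulu.
Of those, still caused via another path: Buho, Mixe, Rulu.
The remainder have no surviving cause.

Busa, Foxe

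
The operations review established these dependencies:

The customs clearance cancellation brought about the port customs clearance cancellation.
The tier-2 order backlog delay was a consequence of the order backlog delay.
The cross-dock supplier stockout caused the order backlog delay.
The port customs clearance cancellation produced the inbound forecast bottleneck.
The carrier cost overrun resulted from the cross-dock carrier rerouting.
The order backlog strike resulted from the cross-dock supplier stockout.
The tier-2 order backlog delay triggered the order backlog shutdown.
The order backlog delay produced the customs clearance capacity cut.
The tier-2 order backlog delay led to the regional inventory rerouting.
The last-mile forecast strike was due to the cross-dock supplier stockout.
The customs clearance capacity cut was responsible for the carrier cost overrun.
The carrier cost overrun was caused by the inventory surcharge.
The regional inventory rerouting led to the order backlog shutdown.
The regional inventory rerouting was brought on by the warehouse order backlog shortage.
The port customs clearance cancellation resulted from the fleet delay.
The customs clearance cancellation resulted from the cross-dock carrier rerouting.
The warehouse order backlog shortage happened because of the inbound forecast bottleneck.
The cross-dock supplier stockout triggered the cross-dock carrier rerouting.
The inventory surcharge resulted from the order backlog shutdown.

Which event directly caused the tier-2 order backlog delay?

the order backlog delay

Upstream contributors include the cross-dock supplier stockout, but only the order backlog delay feeds directly into the tier-2 order backlog delay.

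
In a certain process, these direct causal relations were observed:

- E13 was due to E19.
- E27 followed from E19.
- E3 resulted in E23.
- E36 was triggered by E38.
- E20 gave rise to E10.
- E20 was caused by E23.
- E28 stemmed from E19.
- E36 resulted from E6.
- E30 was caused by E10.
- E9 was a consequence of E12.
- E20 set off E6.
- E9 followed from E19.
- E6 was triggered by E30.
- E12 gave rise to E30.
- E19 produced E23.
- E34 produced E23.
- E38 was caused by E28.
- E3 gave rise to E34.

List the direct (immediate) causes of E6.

Upstream contributors include E19, E3, E34, E23, E12, E10, but only E20, E30 feed directly into E6.

E20, E30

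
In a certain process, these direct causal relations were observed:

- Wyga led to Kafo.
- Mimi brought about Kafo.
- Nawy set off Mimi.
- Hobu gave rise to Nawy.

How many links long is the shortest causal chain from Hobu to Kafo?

Shortest chain: Hobu → Nawy → Mimi → Kafo.

3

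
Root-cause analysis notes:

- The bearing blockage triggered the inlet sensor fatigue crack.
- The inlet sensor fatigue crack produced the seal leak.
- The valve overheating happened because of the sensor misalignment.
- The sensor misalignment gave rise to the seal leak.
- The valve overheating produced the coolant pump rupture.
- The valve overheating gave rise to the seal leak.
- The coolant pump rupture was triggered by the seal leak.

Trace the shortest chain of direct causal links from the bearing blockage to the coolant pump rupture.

the bearing blockage → the inlet sensor fatigue crack → the seal leak → the coolant pump rupture

the bearing blockage → the inlet sensor fatigue crack
the inlet sensor fatigue crack → the seal leak
the seal leak → the coolant pump rupture
Length: 3 steps.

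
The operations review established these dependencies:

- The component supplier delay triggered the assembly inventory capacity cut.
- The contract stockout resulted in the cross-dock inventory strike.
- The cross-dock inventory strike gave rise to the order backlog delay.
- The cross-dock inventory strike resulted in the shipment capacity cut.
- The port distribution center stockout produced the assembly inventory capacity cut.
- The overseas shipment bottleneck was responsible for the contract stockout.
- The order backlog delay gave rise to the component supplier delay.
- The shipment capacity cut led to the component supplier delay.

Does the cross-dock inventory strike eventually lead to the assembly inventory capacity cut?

Yes

There is a causal chain: the cross-dock inventory strike → the shipment capacity cut → the component supplier delay → the assembly inventory capacity cut.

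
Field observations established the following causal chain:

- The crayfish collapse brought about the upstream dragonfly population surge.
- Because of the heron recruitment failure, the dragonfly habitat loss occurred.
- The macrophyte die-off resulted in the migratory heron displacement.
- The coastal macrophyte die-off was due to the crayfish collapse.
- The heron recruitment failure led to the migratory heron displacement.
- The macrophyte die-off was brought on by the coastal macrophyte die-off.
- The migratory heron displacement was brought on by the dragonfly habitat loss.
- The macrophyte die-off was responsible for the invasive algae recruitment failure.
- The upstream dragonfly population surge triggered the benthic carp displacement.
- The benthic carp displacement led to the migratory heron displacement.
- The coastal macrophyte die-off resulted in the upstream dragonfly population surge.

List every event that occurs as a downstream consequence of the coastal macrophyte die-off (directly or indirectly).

Direct effects: the macrophyte die-off, the upstream dragonfly population surge.
2 steps out: the invasive algae recruitment failure, the benthic carp displacement, the migratory heron displacement.
Not reachable from it: the crayfish collapse, the heron recruitment failure, the dragonfly habitat loss.

the benthic carp displacement, the invasive algae recruitment failure, the macrophyte die-off, the migratory heron displacement, the upstream dragonfly population surge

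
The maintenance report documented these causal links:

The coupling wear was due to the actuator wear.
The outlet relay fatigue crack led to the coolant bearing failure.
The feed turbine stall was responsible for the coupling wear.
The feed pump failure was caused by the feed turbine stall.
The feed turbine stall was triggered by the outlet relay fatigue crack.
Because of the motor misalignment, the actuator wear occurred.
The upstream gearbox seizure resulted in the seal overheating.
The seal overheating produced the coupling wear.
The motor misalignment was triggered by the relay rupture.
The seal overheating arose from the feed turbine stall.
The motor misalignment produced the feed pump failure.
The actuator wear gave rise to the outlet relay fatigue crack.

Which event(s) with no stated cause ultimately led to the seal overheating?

the relay rupture, the upstream gearbox seizure

Tracing upstream from the seal overheating: the seal overheating ← the upstream gearbox seizure.
A separate upstream branch: the seal overheating ← the feed turbine stall ← the outlet relay fatigue crack ← the actuator wear ← the motor misalignment ← the relay rupture.
Each of those chain origins has no stated cause.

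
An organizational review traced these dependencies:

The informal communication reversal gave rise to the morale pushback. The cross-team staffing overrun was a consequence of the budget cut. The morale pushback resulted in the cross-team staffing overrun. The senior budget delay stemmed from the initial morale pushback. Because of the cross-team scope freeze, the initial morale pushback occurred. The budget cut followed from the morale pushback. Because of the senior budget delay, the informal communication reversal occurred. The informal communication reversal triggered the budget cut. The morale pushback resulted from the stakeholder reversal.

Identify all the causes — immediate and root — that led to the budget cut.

Immediate causes of the budget cut: the informal communication reversal, the morale pushback.
Further upstream: the cross-team scope freeze, the initial morale pushback, the senior budget delay, the stakeholder reversal.

the cross-team scope freeze, the informal communication reversal, the initial morale pushback, the morale pushback, the senior budget delay, the stakeholder reversal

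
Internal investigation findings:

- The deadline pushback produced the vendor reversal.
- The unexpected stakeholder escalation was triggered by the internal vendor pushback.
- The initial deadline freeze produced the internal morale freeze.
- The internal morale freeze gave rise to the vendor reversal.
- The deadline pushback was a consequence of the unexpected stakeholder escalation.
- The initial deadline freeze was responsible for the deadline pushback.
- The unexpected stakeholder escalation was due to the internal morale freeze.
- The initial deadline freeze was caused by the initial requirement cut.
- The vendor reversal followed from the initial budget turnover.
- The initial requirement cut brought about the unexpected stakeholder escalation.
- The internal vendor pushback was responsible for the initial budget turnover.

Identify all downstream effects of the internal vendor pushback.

the deadline pushback, the initial budget turnover, the unexpected stakeholder escalation, the vendor reversal

Direct effects: the unexpected stakeholder escalation, the initial budget turnover.
2 steps out: the deadline pushback, the vendor reversal.
Not reachable from it: the initial requirement cut, the initial deadline freeze, the internal morale freeze.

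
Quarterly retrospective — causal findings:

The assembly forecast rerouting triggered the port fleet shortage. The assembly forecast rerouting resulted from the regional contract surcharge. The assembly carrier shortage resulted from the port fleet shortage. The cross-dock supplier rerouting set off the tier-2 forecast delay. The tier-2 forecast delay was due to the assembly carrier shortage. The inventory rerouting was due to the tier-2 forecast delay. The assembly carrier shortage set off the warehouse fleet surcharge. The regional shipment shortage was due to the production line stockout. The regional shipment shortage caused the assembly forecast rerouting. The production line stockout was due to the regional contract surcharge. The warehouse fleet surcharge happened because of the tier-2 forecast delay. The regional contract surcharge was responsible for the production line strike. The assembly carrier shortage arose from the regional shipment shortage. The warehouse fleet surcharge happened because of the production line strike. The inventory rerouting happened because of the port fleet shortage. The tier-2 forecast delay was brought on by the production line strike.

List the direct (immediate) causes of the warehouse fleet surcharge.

Upstream contributors include the regional contract surcharge, the production line stockout, the regional shipment shortage, the cross-dock supplier rerouting, the assembly forecast rerouting, the port fleet shortage, but only the assembly carrier shortage, the production line strike, the tier-2 forecast delay feed directly into the warehouse fleet surcharge.

the assembly carrier shortage, the production line strike, the tier-2 forecast delay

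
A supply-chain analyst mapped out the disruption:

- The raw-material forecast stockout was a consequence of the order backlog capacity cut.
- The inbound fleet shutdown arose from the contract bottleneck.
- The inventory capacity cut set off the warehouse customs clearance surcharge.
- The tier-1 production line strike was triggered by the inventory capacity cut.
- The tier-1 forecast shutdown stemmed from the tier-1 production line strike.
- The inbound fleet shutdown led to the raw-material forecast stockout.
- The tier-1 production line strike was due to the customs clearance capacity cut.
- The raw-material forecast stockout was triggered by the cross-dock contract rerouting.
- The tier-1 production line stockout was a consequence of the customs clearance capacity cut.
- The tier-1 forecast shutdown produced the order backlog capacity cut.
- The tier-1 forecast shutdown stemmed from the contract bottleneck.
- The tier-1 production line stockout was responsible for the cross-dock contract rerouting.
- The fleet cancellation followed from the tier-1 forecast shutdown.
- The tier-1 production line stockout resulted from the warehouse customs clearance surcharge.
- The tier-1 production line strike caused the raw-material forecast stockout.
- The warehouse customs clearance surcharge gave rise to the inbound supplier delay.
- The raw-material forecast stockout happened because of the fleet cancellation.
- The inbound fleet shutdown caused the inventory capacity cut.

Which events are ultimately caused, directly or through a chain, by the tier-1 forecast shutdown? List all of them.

Direct effects: the order backlog capacity cut, the fleet cancellation.
2 steps out: the raw-material forecast stockout.
Not reachable from it: the customs clearance capacity cut, the contract bottleneck, the inbound fleet shutdown, the inventory capacity cut, the tier-1 production line strike, the warehouse customs clearance surcharge, the tier-1 production line stockout, the inbound supplier delay, the cross-dock contract rerouting.

the fleet cancellation, the order backlog capacity cut, the raw-material forecast stockout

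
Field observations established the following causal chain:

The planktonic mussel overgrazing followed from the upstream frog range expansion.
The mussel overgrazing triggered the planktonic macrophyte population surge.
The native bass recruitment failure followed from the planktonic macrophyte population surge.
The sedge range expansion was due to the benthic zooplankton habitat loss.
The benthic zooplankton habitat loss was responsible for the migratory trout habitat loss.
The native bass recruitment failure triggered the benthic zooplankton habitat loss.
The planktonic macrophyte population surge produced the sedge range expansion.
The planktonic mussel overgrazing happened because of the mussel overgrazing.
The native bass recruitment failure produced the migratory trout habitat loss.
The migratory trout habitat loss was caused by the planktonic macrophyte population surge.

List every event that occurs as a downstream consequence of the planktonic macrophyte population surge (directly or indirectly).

the benthic zooplankton habitat loss, the migratory trout habitat loss, the native bass recruitment failure, the sedge range expansion

Direct effects: the native bass recruitment failure, the migratory trout habitat loss, the sedge range expansion.
2 steps out: the benthic zooplankton habitat loss.
Not reachable from it: the mussel overgrazing, the planktonic mussel overgrazing, the upstream frog range expansion.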